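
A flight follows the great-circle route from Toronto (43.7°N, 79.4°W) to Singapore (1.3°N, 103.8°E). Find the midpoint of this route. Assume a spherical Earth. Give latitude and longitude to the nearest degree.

≈ 69°N, 112°E

Convert each endpoint to a unit vector on the sphere (x = cos φ cos λ, y = cos φ sin λ, z = sin φ).
The central angle between the endpoints is δ = arccos(p₁·p₂) ≈ 2.355 rad (134.9°).
Interpolate at f = 1/2 with slerp weights a = sin((1−f)δ)/sin δ ≈ 1.304, b = sin(fδ)/sin δ ≈ 1.304.
p = a·p₁ + b·p₂ ≈ (-0.138, 0.339, 0.931); φ = arcsin(p_z) ≈ 68.52°, λ = atan2(p_y, p_x) ≈ 112.06°.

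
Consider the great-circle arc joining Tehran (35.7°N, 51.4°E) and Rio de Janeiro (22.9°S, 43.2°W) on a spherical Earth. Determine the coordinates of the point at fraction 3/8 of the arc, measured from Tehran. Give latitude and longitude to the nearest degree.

≈ (17°N, 11°E)

Convert each endpoint to a unit vector on the sphere (x = cos φ cos λ, y = cos φ sin λ, z = sin φ).
The central angle between the endpoints is δ = arccos(p₁·p₂) ≈ 1.862 rad (106.7°).
Interpolate at f = 3/8 with slerp weights a = sin((1−f)δ)/sin δ ≈ 0.959, b = sin(fδ)/sin δ ≈ 0.671.
p = a·p₁ + b·p₂ ≈ (0.936, 0.185, 0.298); φ = arcsin(p_z) ≈ 17.35°, λ = atan2(p_y, p_x) ≈ 11.19°.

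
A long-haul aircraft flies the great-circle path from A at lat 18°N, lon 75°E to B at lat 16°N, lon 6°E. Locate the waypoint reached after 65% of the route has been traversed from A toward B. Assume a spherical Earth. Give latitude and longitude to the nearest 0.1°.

≈ lat 19.7°N, lon 29.8°E

Convert each endpoint to a unit vector on the sphere (x = cos φ cos λ, y = cos φ sin λ, z = sin φ).
The central angle between the endpoints is δ = arccos(p₁·p₂) ≈ 1.145 rad (65.6°).
Interpolate at f = 0.65 with slerp weights a = sin((1−f)δ)/sin δ ≈ 0.428, b = sin(fδ)/sin δ ≈ 0.744.
p = a·p₁ + b·p₂ ≈ (0.817, 0.468, 0.337); φ = arcsin(p_z) ≈ 19.72°, λ = atan2(p_y, p_x) ≈ 29.83°.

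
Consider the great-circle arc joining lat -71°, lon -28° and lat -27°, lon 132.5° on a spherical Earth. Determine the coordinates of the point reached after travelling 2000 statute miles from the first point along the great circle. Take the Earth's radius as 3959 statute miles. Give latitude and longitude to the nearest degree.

The haversine formula gives a central angle δ ≈ 1.414 rad (81.0°) between the endpoints. The total great-circle distance is δ·R ≈ 1.414 × 3959 ≈ 5599 mi, so the target fraction is f = 2000/5599 ≈ 0.357.
Interpolate at f ≈ 0.357 with slerp weights a = sin((1−f)δ)/sin δ ≈ 0.799, b = sin(fδ)/sin δ ≈ 0.490.
p = a·p₁ + b·p₂ ≈ (-0.065, 0.200, -0.978); φ = arcsin(p_z) ≈ -77.87°, λ = atan2(p_y, p_x) ≈ 108.11°.

≈ lat -78°, lon 108°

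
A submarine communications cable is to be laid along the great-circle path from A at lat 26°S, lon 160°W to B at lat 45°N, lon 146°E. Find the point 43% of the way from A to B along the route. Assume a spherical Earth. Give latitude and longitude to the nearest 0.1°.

≈ lat 5.5°N, lon 179.7°E

The haversine formula gives a central angle δ ≈ 1.507 rad (86.4°) between the endpoints.
Interpolate at f = 0.43 with slerp weights a = sin((1−f)δ)/sin δ ≈ 0.759, b = sin(fδ)/sin δ ≈ 0.605.
p = a·p₁ + b·p₂ ≈ (-0.995, 0.006, 0.095); φ = arcsin(p_z) ≈ 5.46°, λ = atan2(p_y, p_x) ≈ 179.66°.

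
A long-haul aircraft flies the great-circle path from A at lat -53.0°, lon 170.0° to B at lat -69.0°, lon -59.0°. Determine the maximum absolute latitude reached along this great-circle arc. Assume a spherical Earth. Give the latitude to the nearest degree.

≈ -78°

The great circle lies in the plane with unit normal n̂ = (p₁ × p₂)/|p₁ × p₂|.
Here n̂_z ≈ +0.204; the vertex latitude is φ_max = arccos|n̂_z| ≈ 78.2°.
Check via Clairaut: cos φ_max = |cos φ₁| · sin C = cos(53.0°)·sin(160.2°) ≈ 0.204, again giving ≈ 78.2°.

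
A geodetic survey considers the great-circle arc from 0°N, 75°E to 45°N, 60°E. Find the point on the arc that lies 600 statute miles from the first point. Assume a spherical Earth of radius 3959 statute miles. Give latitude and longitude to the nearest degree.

≈ 8°N, 73°E

From cos δ = sin φ₁ sin φ₂ + cos φ₁ cos φ₂ cos Δλ, the central angle is δ ≈ 0.819 rad (46.9°). The total great-circle distance is δ·R ≈ 0.819 × 3959 ≈ 3242 mi, so the target fraction is f = 600/3242 ≈ 0.185.
Interpolate at f ≈ 0.185 with slerp weights a = sin((1−f)δ)/sin δ ≈ 0.847, b = sin(fδ)/sin δ ≈ 0.207.
p = a·p₁ + b·p₂ ≈ (0.292, 0.945, 0.146); φ = arcsin(p_z) ≈ 8.40°, λ = atan2(p_y, p_x) ≈ 72.81°.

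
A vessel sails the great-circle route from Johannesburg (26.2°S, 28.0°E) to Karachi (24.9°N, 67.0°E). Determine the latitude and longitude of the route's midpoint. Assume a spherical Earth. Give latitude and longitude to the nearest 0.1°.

Write both endpoints as unit vectors p₁, p₂ with components (cos φ cos λ, cos φ sin λ, sin φ).
The central angle between the endpoints is δ = arccos(p₁·p₂) ≈ 1.108 rad (63.5°).
Interpolate at f = 1/2 with slerp weights a = sin((1−f)δ)/sin δ ≈ 0.588, b = sin(fδ)/sin δ ≈ 0.588.
p = a·p₁ + b·p₂ ≈ (0.674, 0.739, -0.012); φ = arcsin(p_z) ≈ -0.69°, λ = atan2(p_y, p_x) ≈ 47.61°.

≈ (0.7°S, 47.6°E)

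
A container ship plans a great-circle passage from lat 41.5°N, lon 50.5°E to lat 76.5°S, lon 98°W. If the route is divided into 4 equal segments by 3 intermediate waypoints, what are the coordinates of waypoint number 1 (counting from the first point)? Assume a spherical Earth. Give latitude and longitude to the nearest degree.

≈ lat 6°N, lon 44°E

Convert each endpoint to a unit vector on the sphere (x = cos φ cos λ, y = cos φ sin λ, z = sin φ).
The central angle between the endpoints is δ = arccos(p₁·p₂) ≈ 2.487 rad (142.5°).
Interpolate at f = 1/4 with slerp weights a = sin((1−f)δ)/sin δ ≈ 1.572, b = sin(fδ)/sin δ ≈ 0.957.
p = a·p₁ + b·p₂ ≈ (0.718, 0.687, 0.111); φ = arcsin(p_z) ≈ 6.38°, λ = atan2(p_y, p_x) ≈ 43.76°.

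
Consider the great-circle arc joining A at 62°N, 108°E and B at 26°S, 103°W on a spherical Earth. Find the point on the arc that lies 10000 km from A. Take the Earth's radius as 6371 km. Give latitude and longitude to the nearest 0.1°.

Convert each endpoint to a unit vector on the sphere (x = cos φ cos λ, y = cos φ sin λ, z = sin φ).
The central angle between the endpoints is δ = arccos(p₁·p₂) ≈ 2.417 rad (138.5°). The total great-circle distance is δ·R ≈ 2.417 × 6371 ≈ 15398 km, so the target fraction is f = 10000/15398 ≈ 0.649.
Interpolate at f ≈ 0.649 with slerp weights a = sin((1−f)δ)/sin δ ≈ 1.131, b = sin(fδ)/sin δ ≈ 1.509.
p = a·p₁ + b·p₂ ≈ (-0.469, -0.816, 0.337); φ = arcsin(p_z) ≈ 19.70°, λ = atan2(p_y, p_x) ≈ -119.88°.

≈ 19.7°N, 119.9°W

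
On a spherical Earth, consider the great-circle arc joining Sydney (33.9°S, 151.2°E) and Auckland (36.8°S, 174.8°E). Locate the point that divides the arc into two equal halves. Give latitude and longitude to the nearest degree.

≈ (36°S, 163°E)

Write both endpoints as unit vectors p₁, p₂ with components (cos φ cos λ, cos φ sin λ, sin φ).
The central angle between the endpoints is δ = arccos(p₁·p₂) ≈ 0.339 rad (19.4°).
Interpolate at f = 1/2 with slerp weights a = sin((1−f)δ)/sin δ ≈ 0.507, b = sin(fδ)/sin δ ≈ 0.507.
p = a·p₁ + b·p₂ ≈ (-0.773, 0.240, -0.587); φ = arcsin(p_z) ≈ -35.93°, λ = atan2(p_y, p_x) ≈ 162.79°.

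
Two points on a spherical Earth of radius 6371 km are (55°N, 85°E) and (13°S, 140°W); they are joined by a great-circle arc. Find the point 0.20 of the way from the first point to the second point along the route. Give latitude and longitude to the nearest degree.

Convert each endpoint to a unit vector on the sphere (x = cos φ cos λ, y = cos φ sin λ, z = sin φ).
The central angle between the endpoints is δ = arccos(p₁·p₂) ≈ 2.189 rad (125.4°).
Interpolate at f = 0.20 with slerp weights a = sin((1−f)δ)/sin δ ≈ 1.207, b = sin(fδ)/sin δ ≈ 0.520.
p = a·p₁ + b·p₂ ≈ (-0.328, 0.364, 0.872); φ = arcsin(p_z) ≈ 60.67°, λ = atan2(p_y, p_x) ≈ 132.02°.

≈ (61°N, 132°E)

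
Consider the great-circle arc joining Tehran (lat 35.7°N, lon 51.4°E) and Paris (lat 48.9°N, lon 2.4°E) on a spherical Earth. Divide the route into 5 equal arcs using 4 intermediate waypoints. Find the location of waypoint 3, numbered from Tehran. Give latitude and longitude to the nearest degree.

Convert each endpoint to a unit vector on the sphere (x = cos φ cos λ, y = cos φ sin λ, z = sin φ).
The central angle between the endpoints is δ = arccos(p₁·p₂) ≈ 0.660 rad (37.8°).
Interpolate at f = 3/5 with slerp weights a = sin((1−f)δ)/sin δ ≈ 0.426, b = sin(fδ)/sin δ ≈ 0.629.
p = a·p₁ + b·p₂ ≈ (0.629, 0.287, 0.722); φ = arcsin(p_z) ≈ 46.26°, λ = atan2(p_y, p_x) ≈ 24.56°.

≈ lat 46°N, lon 25°E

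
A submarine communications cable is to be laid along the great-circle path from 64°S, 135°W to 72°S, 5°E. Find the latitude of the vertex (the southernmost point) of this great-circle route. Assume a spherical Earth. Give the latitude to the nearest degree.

≈ 82°S

The great circle lies in the plane with unit normal n̂ = (p₁ × p₂)/|p₁ × p₂|.
Here n̂_z ≈ +0.132; the vertex latitude is φ_max = arccos|n̂_z| ≈ 82.4°.
Check via Clairaut: cos φ_max = |cos φ₁| · sin C = cos(64.0°)·sin(162.5°) ≈ 0.132, again giving ≈ 82.4°.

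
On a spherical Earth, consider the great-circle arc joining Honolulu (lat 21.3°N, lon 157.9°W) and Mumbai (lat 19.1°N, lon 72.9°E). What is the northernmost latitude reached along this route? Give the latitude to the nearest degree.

≈ 41°N

The great circle lies in the plane with unit normal n̂ = (p₁ × p₂)/|p₁ × p₂|.
Here n̂_z ≈ -0.759; the vertex latitude is φ_max = arccos|n̂_z| ≈ 40.6°.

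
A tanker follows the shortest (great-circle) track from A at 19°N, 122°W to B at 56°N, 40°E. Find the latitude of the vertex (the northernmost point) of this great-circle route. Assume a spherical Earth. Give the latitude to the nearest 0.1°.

≈ 80.3°N

The great circle lies in the plane with unit normal n̂ = (p₁ × p₂)/|p₁ × p₂|.
Here n̂_z ≈ +0.168; the vertex latitude is φ_max = arccos|n̂_z| ≈ 80.3°.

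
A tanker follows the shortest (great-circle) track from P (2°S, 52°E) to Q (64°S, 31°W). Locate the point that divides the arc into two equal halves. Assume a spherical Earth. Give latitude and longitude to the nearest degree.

Write both endpoints as unit vectors p₁, p₂ with components (cos φ cos λ, cos φ sin λ, sin φ).
The central angle between the endpoints is δ = arccos(p₁·p₂) ≈ 1.486 rad (85.1°).
Interpolate at f = 1/2 with slerp weights a = sin((1−f)δ)/sin δ ≈ 0.679, b = sin(fδ)/sin δ ≈ 0.679.
p = a·p₁ + b·p₂ ≈ (0.673, 0.381, -0.634); φ = arcsin(p_z) ≈ -39.34°, λ = atan2(p_y, p_x) ≈ 29.55°.

≈ (39°S, 30°E)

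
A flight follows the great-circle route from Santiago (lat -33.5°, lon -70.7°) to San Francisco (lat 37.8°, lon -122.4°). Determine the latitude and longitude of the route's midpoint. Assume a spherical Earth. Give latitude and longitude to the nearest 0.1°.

≈ lat 2.4°, lon -95.8°

The haversine formula gives a central angle δ ≈ 1.501 rad (86.0°) between the endpoints.
Interpolate at f = 1/2 with slerp weights a = sin((1−f)δ)/sin δ ≈ 0.684, b = sin(fδ)/sin δ ≈ 0.684.
p = a·p₁ + b·p₂ ≈ (-0.101, -0.994, 0.042); φ = arcsin(p_z) ≈ 2.39°, λ = atan2(p_y, p_x) ≈ -95.80°.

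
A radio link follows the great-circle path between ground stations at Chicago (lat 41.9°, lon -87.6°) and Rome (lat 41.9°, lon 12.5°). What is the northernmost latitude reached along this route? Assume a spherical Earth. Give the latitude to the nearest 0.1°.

The great circle lies in the plane with unit normal n̂ = (p₁ × p₂)/|p₁ × p₂|.
Here n̂_z ≈ +0.582; the vertex latitude is φ_max = arccos|n̂_z| ≈ 54.4°.
Check via Clairaut: cos φ_max = |cos φ₁| · sin C = cos(41.9°)·sin(51.4°) ≈ 0.582, again giving ≈ 54.4°.

≈ 54.4°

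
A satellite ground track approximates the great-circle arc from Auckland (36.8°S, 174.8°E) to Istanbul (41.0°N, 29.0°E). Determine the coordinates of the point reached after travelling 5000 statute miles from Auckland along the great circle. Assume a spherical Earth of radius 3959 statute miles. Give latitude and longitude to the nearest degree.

≈ 4°N, 111°E

From cos δ = sin φ₁ sin φ₂ + cos φ₁ cos φ₂ cos Δλ, the central angle is δ ≈ 2.674 rad (153.2°). The total great-circle distance is δ·R ≈ 2.674 × 3959 ≈ 10588 mi, so the target fraction is f = 5000/10588 ≈ 0.472.
Interpolate at f ≈ 0.472 with slerp weights a = sin((1−f)δ)/sin δ ≈ 2.192, b = sin(fδ)/sin δ ≈ 2.116.
p = a·p₁ + b·p₂ ≈ (-0.351, 0.933, 0.075); φ = arcsin(p_z) ≈ 4.30°, λ = atan2(p_y, p_x) ≈ 110.63°.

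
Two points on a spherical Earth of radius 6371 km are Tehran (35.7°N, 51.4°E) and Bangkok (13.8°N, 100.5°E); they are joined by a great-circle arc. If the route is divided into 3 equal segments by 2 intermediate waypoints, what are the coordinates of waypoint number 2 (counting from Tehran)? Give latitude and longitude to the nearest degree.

≈ 23°N, 86°E

From cos δ = sin φ₁ sin φ₂ + cos φ₁ cos φ₂ cos Δλ, the central angle is δ ≈ 0.856 rad (49.0°).
Interpolate at f = 2/3 with slerp weights a = sin((1−f)δ)/sin δ ≈ 0.373, b = sin(fδ)/sin δ ≈ 0.715.
p = a·p₁ + b·p₂ ≈ (0.062, 0.920, 0.388); φ = arcsin(p_z) ≈ 22.84°, λ = atan2(p_y, p_x) ≈ 86.13°.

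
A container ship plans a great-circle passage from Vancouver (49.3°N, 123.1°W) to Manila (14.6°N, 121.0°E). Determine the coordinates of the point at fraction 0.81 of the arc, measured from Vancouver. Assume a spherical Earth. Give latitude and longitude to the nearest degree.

≈ 29°N, 133°E

The haversine formula gives a central angle δ ≈ 1.655 rad (94.8°) between the endpoints.
Interpolate at f = 0.81 with slerp weights a = sin((1−f)δ)/sin δ ≈ 0.310, b = sin(fδ)/sin δ ≈ 0.977.
p = a·p₁ + b·p₂ ≈ (-0.598, 0.641, 0.482); φ = arcsin(p_z) ≈ 28.80°, λ = atan2(p_y, p_x) ≈ 133.00°.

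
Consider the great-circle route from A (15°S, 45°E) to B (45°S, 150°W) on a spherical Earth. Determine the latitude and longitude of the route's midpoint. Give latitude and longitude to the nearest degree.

≈ (71°S, 78°E)

Write both endpoints as unit vectors p₁, p₂ with components (cos φ cos λ, cos φ sin λ, sin φ).
The central angle between the endpoints is δ = arccos(p₁·p₂) ≈ 2.068 rad (118.5°).
Interpolate at f = 1/2 with slerp weights a = sin((1−f)δ)/sin δ ≈ 0.978, b = sin(fδ)/sin δ ≈ 0.978.
p = a·p₁ + b·p₂ ≈ (0.069, 0.322, -0.944); φ = arcsin(p_z) ≈ -70.77°, λ = atan2(p_y, p_x) ≈ 77.90°.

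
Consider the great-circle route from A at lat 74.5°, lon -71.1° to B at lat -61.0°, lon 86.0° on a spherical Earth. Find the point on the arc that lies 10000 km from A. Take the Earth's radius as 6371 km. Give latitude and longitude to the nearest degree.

≈ lat 11°, lon 64°

The haversine formula gives a central angle δ ≈ 2.866 rad (164.2°) between the endpoints. The total great-circle distance is δ·R ≈ 2.866 × 6371 ≈ 18257 km, so the target fraction is f = 10000/18257 ≈ 0.548.
Interpolate at f ≈ 0.548 with slerp weights a = sin((1−f)δ)/sin δ ≈ 3.532, b = sin(fδ)/sin δ ≈ 3.670.
p = a·p₁ + b·p₂ ≈ (0.430, 0.882, 0.194); φ = arcsin(p_z) ≈ 11.18°, λ = atan2(p_y, p_x) ≈ 64.01°.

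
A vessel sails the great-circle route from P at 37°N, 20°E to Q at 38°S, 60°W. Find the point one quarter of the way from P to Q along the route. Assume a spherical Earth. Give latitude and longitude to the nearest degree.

≈ 19°N, 2°W

Convert each endpoint to a unit vector on the sphere (x = cos φ cos λ, y = cos φ sin λ, z = sin φ).
The central angle between the endpoints is δ = arccos(p₁·p₂) ≈ 1.835 rad (105.1°).
Interpolate at f = 1/4 with slerp weights a = sin((1−f)δ)/sin δ ≈ 1.016, b = sin(fδ)/sin δ ≈ 0.459.
p = a·p₁ + b·p₂ ≈ (0.944, -0.035, 0.329); φ = arcsin(p_z) ≈ 19.22°, λ = atan2(p_y, p_x) ≈ -2.15°.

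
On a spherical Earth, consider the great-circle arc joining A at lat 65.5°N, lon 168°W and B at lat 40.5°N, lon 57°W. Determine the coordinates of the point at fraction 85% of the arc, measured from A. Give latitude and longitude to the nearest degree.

≈ lat 49°N, lon 63°W

Convert each endpoint to a unit vector on the sphere (x = cos φ cos λ, y = cos φ sin λ, z = sin φ).
The central angle between the endpoints is δ = arccos(p₁·p₂) ≈ 1.072 rad (61.4°).
Interpolate at f = 0.85 with slerp weights a = sin((1−f)δ)/sin δ ≈ 0.182, b = sin(fδ)/sin δ ≈ 0.900.
p = a·p₁ + b·p₂ ≈ (0.299, -0.590, 0.750); φ = arcsin(p_z) ≈ 48.62°, λ = atan2(p_y, p_x) ≈ -63.13°.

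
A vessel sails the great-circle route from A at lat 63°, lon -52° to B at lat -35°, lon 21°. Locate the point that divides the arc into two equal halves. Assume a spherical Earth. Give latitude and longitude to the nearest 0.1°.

Write both endpoints as unit vectors p₁, p₂ with components (cos φ cos λ, cos φ sin λ, sin φ).
The central angle between the endpoints is δ = arccos(p₁·p₂) ≈ 1.985 rad (113.7°).
Interpolate at f = 1/2 with slerp weights a = sin((1−f)δ)/sin δ ≈ 0.915, b = sin(fδ)/sin δ ≈ 0.915.
p = a·p₁ + b·p₂ ≈ (0.955, -0.059, 0.290); φ = arcsin(p_z) ≈ 16.88°, λ = atan2(p_y, p_x) ≈ -3.52°.

≈ lat 16.9°, lon -3.5°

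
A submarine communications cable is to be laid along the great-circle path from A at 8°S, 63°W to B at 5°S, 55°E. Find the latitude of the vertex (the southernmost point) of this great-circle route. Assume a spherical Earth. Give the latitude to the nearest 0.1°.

≈ 12.6°S

The great circle lies in the plane with unit normal n̂ = (p₁ × p₂)/|p₁ × p₂|.
Here n̂_z ≈ +0.976; the vertex latitude is φ_max = arccos|n̂_z| ≈ 12.6°.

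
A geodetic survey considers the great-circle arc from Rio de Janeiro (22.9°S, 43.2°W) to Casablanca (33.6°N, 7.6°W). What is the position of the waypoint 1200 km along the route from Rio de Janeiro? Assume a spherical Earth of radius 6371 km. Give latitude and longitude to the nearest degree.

Write both endpoints as unit vectors p₁, p₂ with components (cos φ cos λ, cos φ sin λ, sin φ).
The central angle between the endpoints is δ = arccos(p₁·p₂) ≈ 1.150 rad (65.9°). The total great-circle distance is δ·R ≈ 1.150 × 6371 ≈ 7326 km, so the target fraction is f = 1200/7326 ≈ 0.164.
Interpolate at f ≈ 0.164 with slerp weights a = sin((1−f)δ)/sin δ ≈ 0.899, b = sin(fδ)/sin δ ≈ 0.205.
p = a·p₁ + b·p₂ ≈ (0.773, -0.589, -0.236); φ = arcsin(p_z) ≈ -13.66°, λ = atan2(p_y, p_x) ≈ -37.32°.

≈ (14°S, 37°W)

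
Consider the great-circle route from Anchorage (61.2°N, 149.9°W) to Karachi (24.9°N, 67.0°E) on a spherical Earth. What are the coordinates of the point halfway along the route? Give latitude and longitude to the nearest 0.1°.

≈ 65.3°N, 96.0°E

Write both endpoints as unit vectors p₁, p₂ with components (cos φ cos λ, cos φ sin λ, sin φ).
The central angle between the endpoints is δ = arccos(p₁·p₂) ≈ 1.551 rad (88.9°).
Interpolate at f = 1/2 with slerp weights a = sin((1−f)δ)/sin δ ≈ 0.700, b = sin(fδ)/sin δ ≈ 0.700.
p = a·p₁ + b·p₂ ≈ (-0.044, 0.416, 0.909); φ = arcsin(p_z) ≈ 65.30°, λ = atan2(p_y, p_x) ≈ 96.00°.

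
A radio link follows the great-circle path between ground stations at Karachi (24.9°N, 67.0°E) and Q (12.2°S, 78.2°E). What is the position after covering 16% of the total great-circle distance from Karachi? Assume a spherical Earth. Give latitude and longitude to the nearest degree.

≈ (19°N, 69°E)

Write both endpoints as unit vectors p₁, p₂ with components (cos φ cos λ, cos φ sin λ, sin φ).
The central angle between the endpoints is δ = arccos(p₁·p₂) ≈ 0.675 rad (38.7°).
Interpolate at f = 0.16 with slerp weights a = sin((1−f)δ)/sin δ ≈ 0.860, b = sin(fδ)/sin δ ≈ 0.172.
p = a·p₁ + b·p₂ ≈ (0.339, 0.883, 0.325); φ = arcsin(p_z) ≈ 18.99°, λ = atan2(p_y, p_x) ≈ 68.98°.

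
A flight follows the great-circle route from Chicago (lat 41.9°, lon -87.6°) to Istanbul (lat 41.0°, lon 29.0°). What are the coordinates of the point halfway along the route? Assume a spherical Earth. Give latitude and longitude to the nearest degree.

Convert each endpoint to a unit vector on the sphere (x = cos φ cos λ, y = cos φ sin λ, z = sin φ).
The central angle between the endpoints is δ = arccos(p₁·p₂) ≈ 1.383 rad (79.2°).
Interpolate at f = 1/2 with slerp weights a = sin((1−f)δ)/sin δ ≈ 0.649, b = sin(fδ)/sin δ ≈ 0.649.
p = a·p₁ + b·p₂ ≈ (0.449, -0.245, 0.859); φ = arcsin(p_z) ≈ 59.25°, λ = atan2(p_y, p_x) ≈ -28.66°.

≈ lat 59°, lon -29°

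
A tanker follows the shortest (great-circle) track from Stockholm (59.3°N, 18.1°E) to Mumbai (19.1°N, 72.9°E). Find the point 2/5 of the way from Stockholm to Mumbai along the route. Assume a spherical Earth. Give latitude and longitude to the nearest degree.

The haversine formula gives a central angle δ ≈ 0.977 rad (56.0°) between the endpoints.
Interpolate at f = 2/5 with slerp weights a = sin((1−f)δ)/sin δ ≈ 0.667, b = sin(fδ)/sin δ ≈ 0.460.
p = a·p₁ + b·p₂ ≈ (0.452, 0.521, 0.724); φ = arcsin(p_z) ≈ 46.41°, λ = atan2(p_y, p_x) ≈ 49.08°.

≈ (46°N, 49°E)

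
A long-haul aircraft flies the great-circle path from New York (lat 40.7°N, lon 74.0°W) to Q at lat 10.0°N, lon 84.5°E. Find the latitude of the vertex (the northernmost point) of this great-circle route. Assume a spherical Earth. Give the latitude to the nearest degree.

The great circle lies in the plane with unit normal n̂ = (p₁ × p₂)/|p₁ × p₂|.
Here n̂_z ≈ +0.336; the vertex latitude is φ_max = arccos|n̂_z| ≈ 70.3°.

≈ 70°N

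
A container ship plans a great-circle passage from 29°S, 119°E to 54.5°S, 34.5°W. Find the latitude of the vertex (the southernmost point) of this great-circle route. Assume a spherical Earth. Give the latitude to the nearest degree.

The great circle lies in the plane with unit normal n̂ = (p₁ × p₂)/|p₁ × p₂|.
Here n̂_z ≈ -0.227; the vertex latitude is φ_max = arccos|n̂_z| ≈ 76.9°.
Check via Clairaut: cos φ_max = |cos φ₁| · sin C = cos(29.0°)·sin(165.0°) ≈ 0.227, again giving ≈ 76.9°.

≈ 77°S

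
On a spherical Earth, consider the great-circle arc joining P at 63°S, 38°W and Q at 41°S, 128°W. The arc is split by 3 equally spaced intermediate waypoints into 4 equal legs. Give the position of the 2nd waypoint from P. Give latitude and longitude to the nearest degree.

≈ 60°S, 97°W

From cos δ = sin φ₁ sin φ₂ + cos φ₁ cos φ₂ cos Δλ, the central angle is δ ≈ 0.946 rad (54.2°).
Interpolate at f = 2/4 with slerp weights a = sin((1−f)δ)/sin δ ≈ 0.562, b = sin(fδ)/sin δ ≈ 0.562.
p = a·p₁ + b·p₂ ≈ (-0.060, -0.491, -0.869); φ = arcsin(p_z) ≈ -60.35°, λ = atan2(p_y, p_x) ≈ -96.97°.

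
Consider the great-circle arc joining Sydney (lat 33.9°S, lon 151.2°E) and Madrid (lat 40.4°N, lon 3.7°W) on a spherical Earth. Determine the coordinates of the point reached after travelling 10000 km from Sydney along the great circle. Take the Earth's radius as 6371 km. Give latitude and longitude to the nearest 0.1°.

≈ lat 20.8°N, lon 76.1°E

The haversine formula gives a central angle δ ≈ 2.776 rad (159.0°) between the endpoints. The total great-circle distance is δ·R ≈ 2.776 × 6371 ≈ 17685 km, so the target fraction is f = 10000/17685 ≈ 0.565.
Interpolate at f ≈ 0.565 with slerp weights a = sin((1−f)δ)/sin δ ≈ 2.613, b = sin(fδ)/sin δ ≈ 2.797.
p = a·p₁ + b·p₂ ≈ (0.225, 0.907, 0.355); φ = arcsin(p_z) ≈ 20.81°, λ = atan2(p_y, p_x) ≈ 76.08°.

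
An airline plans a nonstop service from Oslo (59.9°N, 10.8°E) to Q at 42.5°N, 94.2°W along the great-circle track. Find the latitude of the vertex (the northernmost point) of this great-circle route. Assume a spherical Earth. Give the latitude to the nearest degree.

The great circle lies in the plane with unit normal n̂ = (p₁ × p₂)/|p₁ × p₂|.
Here n̂_z ≈ -0.409; the vertex latitude is φ_max = arccos|n̂_z| ≈ 65.8°.
Check via Clairaut: cos φ_max = |cos φ₁| · sin C = cos(59.9°)·sin(54.7°) ≈ 0.409, again giving ≈ 65.8°.

≈ 66°N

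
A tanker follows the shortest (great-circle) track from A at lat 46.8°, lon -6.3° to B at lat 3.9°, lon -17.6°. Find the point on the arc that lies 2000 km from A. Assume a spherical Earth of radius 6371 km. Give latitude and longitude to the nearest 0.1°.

Convert each endpoint to a unit vector on the sphere (x = cos φ cos λ, y = cos φ sin λ, z = sin φ).
The central angle between the endpoints is δ = arccos(p₁·p₂) ≈ 0.768 rad (44.0°). The total great-circle distance is δ·R ≈ 0.768 × 6371 ≈ 4893 km, so the target fraction is f = 2000/4893 ≈ 0.409.
Interpolate at f ≈ 0.409 with slerp weights a = sin((1−f)δ)/sin δ ≈ 0.631, b = sin(fδ)/sin δ ≈ 0.444.
p = a·p₁ + b·p₂ ≈ (0.852, -0.182, 0.491); φ = arcsin(p_z) ≈ 29.37°, λ = atan2(p_y, p_x) ≈ -12.02°.

≈ lat 29.4°, lon -12.0°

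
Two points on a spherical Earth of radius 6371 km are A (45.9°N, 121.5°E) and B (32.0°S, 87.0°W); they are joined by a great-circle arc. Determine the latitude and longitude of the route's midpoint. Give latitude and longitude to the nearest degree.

Write both endpoints as unit vectors p₁, p₂ with components (cos φ cos λ, cos φ sin λ, sin φ).
The central angle between the endpoints is δ = arccos(p₁·p₂) ≈ 2.689 rad (154.1°).
Interpolate at f = 1/2 with slerp weights a = sin((1−f)δ)/sin δ ≈ 2.227, b = sin(fδ)/sin δ ≈ 2.227.
p = a·p₁ + b·p₂ ≈ (-0.711, -0.565, 0.419); φ = arcsin(p_z) ≈ 24.78°, λ = atan2(p_y, p_x) ≈ -141.54°.

≈ (25°N, 142°W)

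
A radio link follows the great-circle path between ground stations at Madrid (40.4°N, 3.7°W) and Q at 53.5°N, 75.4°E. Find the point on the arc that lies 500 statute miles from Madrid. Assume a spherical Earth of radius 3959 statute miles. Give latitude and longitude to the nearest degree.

≈ 45°N, 4°E

Write both endpoints as unit vectors p₁, p₂ with components (cos φ cos λ, cos φ sin λ, sin φ).
The central angle between the endpoints is δ = arccos(p₁·p₂) ≈ 0.919 rad (52.7°). The total great-circle distance is δ·R ≈ 0.919 × 3959 ≈ 3638 mi, so the target fraction is f = 500/3638 ≈ 0.137.
Interpolate at f ≈ 0.137 with slerp weights a = sin((1−f)δ)/sin δ ≈ 0.896, b = sin(fδ)/sin δ ≈ 0.158.
p = a·p₁ + b·p₂ ≈ (0.705, 0.047, 0.708); φ = arcsin(p_z) ≈ 45.07°, λ = atan2(p_y, p_x) ≈ 3.83°.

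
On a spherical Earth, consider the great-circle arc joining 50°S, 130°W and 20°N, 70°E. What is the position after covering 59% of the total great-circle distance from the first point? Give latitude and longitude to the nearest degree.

Convert each endpoint to a unit vector on the sphere (x = cos φ cos λ, y = cos φ sin λ, z = sin φ).
The central angle between the endpoints is δ = arccos(p₁·p₂) ≈ 2.549 rad (146.1°).
Interpolate at f = 0.59 with slerp weights a = sin((1−f)δ)/sin δ ≈ 1.549, b = sin(fδ)/sin δ ≈ 1.787.
p = a·p₁ + b·p₂ ≈ (-0.066, 0.815, -0.576); φ = arcsin(p_z) ≈ -35.14°, λ = atan2(p_y, p_x) ≈ 94.61°.

≈ 35°S, 95°E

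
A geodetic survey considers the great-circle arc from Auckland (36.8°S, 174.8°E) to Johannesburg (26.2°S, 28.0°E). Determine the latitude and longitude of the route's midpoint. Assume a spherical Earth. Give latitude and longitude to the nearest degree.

The haversine formula gives a central angle δ ≈ 1.914 rad (109.7°) between the endpoints.
Interpolate at f = 1/2 with slerp weights a = sin((1−f)δ)/sin δ ≈ 0.868, b = sin(fδ)/sin δ ≈ 0.868.
p = a·p₁ + b·p₂ ≈ (-0.005, 0.429, -0.903); φ = arcsin(p_z) ≈ -64.61°, λ = atan2(p_y, p_x) ≈ 90.60°.

≈ 65°S, 91°E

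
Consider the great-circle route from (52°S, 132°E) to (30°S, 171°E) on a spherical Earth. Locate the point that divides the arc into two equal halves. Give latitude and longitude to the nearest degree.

≈ (43°S, 155°E)

Write both endpoints as unit vectors p₁, p₂ with components (cos φ cos λ, cos φ sin λ, sin φ).
The central angle between the endpoints is δ = arccos(p₁·p₂) ≈ 0.629 rad (36.1°).
Interpolate at f = 1/2 with slerp weights a = sin((1−f)δ)/sin δ ≈ 0.526, b = sin(fδ)/sin δ ≈ 0.526.
p = a·p₁ + b·p₂ ≈ (-0.666, 0.312, -0.677); φ = arcsin(p_z) ≈ -42.63°, λ = atan2(p_y, p_x) ≈ 154.92°.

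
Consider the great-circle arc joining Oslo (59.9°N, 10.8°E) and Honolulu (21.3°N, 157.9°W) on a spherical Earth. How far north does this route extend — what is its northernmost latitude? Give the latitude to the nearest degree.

The great circle lies in the plane with unit normal n̂ = (p₁ × p₂)/|p₁ × p₂|.
Here n̂_z ≈ -0.093; the vertex latitude is φ_max = arccos|n̂_z| ≈ 84.7°.

≈ 85°N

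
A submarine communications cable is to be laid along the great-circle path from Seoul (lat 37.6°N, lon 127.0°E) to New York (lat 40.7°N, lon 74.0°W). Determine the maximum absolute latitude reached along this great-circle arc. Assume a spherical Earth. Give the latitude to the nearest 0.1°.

The great circle lies in the plane with unit normal n̂ = (p₁ × p₂)/|p₁ × p₂|.
Here n̂_z ≈ +0.218; the vertex latitude is φ_max = arccos|n̂_z| ≈ 77.4°.
Check via Clairaut: cos φ_max = |cos φ₁| · sin C = cos(37.6°)·sin(16.0°) ≈ 0.218, again giving ≈ 77.4°.

≈ 77.4°N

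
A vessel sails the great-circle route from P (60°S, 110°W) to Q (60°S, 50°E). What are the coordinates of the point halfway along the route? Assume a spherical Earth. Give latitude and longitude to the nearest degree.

≈ (84°S, 30°W)

Write both endpoints as unit vectors p₁, p₂ with components (cos φ cos λ, cos φ sin λ, sin φ).
The central angle between the endpoints is δ = arccos(p₁·p₂) ≈ 1.030 rad (59.0°).
Interpolate at f = 1/2 with slerp weights a = sin((1−f)δ)/sin δ ≈ 0.574, b = sin(fδ)/sin δ ≈ 0.574.
p = a·p₁ + b·p₂ ≈ (0.086, -0.050, -0.995); φ = arcsin(p_z) ≈ -84.27°, λ = atan2(p_y, p_x) ≈ -30.00°.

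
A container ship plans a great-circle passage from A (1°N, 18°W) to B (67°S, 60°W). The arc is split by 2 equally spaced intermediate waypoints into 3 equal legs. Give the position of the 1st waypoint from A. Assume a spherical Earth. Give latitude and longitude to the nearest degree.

Write both endpoints as unit vectors p₁, p₂ with components (cos φ cos λ, cos φ sin λ, sin φ).
The central angle between the endpoints is δ = arccos(p₁·p₂) ≈ 1.293 rad (74.1°).
Interpolate at f = 1/3 with slerp weights a = sin((1−f)δ)/sin δ ≈ 0.789, b = sin(fδ)/sin δ ≈ 0.434.
p = a·p₁ + b·p₂ ≈ (0.836, -0.391, -0.386); φ = arcsin(p_z) ≈ -22.71°, λ = atan2(p_y, p_x) ≈ -25.07°.

≈ (23°S, 25°W)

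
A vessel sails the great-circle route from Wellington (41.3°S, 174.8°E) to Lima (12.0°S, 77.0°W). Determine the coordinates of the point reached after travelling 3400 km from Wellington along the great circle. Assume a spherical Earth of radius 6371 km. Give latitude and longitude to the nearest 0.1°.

Write both endpoints as unit vectors p₁, p₂ with components (cos φ cos λ, cos φ sin λ, sin φ).
The central angle between the endpoints is δ = arccos(p₁·p₂) ≈ 1.663 rad (95.3°). The total great-circle distance is δ·R ≈ 1.663 × 6371 ≈ 10596 km, so the target fraction is f = 3400/10596 ≈ 0.321.
Interpolate at f ≈ 0.321 with slerp weights a = sin((1−f)δ)/sin δ ≈ 0.908, b = sin(fδ)/sin δ ≈ 0.511.
p = a·p₁ + b·p₂ ≈ (-0.567, -0.425, -0.706); φ = arcsin(p_z) ≈ -44.88°, λ = atan2(p_y, p_x) ≈ -143.14°.

≈ 44.9°S, 143.1°W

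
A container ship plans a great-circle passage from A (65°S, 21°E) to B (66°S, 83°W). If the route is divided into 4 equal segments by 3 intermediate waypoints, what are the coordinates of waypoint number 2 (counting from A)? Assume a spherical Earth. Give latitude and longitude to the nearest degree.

≈ (74°S, 30°W)

The haversine formula gives a central angle δ ≈ 0.666 rad (38.2°) between the endpoints.
Interpolate at f = 2/4 with slerp weights a = sin((1−f)δ)/sin δ ≈ 0.529, b = sin(fδ)/sin δ ≈ 0.529.
p = a·p₁ + b·p₂ ≈ (0.235, -0.133, -0.963); φ = arcsin(p_z) ≈ -74.32°, λ = atan2(p_y, p_x) ≈ -29.60°.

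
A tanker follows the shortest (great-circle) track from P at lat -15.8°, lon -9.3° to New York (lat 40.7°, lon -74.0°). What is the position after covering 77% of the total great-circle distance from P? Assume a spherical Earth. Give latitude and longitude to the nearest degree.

≈ lat 30°, lon -55°

Write both endpoints as unit vectors p₁, p₂ with components (cos φ cos λ, cos φ sin λ, sin φ).
The central angle between the endpoints is δ = arccos(p₁·p₂) ≈ 1.436 rad (82.3°).
Interpolate at f = 0.77 with slerp weights a = sin((1−f)δ)/sin δ ≈ 0.327, b = sin(fδ)/sin δ ≈ 0.902.
p = a·p₁ + b·p₂ ≈ (0.499, -0.708, 0.499); φ = arcsin(p_z) ≈ 29.94°, λ = atan2(p_y, p_x) ≈ -54.82°.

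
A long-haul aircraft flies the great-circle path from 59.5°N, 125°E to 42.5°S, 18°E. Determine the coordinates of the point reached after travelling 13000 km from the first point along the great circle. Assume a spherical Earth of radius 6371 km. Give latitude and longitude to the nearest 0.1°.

Convert each endpoint to a unit vector on the sphere (x = cos φ cos λ, y = cos φ sin λ, z = sin φ).
The central angle between the endpoints is δ = arccos(p₁·p₂) ≈ 2.334 rad (133.7°). The total great-circle distance is δ·R ≈ 2.334 × 6371 ≈ 14872 km, so the target fraction is f = 13000/14872 ≈ 0.874.
Interpolate at f ≈ 0.874 with slerp weights a = sin((1−f)δ)/sin δ ≈ 0.401, b = sin(fδ)/sin δ ≈ 1.234.
p = a·p₁ + b·p₂ ≈ (0.749, 0.448, -0.488); φ = arcsin(p_z) ≈ -29.24°, λ = atan2(p_y, p_x) ≈ 30.89°.

≈ 29.2°S, 30.9°E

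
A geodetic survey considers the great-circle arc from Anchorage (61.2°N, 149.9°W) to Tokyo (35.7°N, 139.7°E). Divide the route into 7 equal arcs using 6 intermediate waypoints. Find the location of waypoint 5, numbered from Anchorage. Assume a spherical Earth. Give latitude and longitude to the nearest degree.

≈ 47°N, 152°E

Convert each endpoint to a unit vector on the sphere (x = cos φ cos λ, y = cos φ sin λ, z = sin φ).
The central angle between the endpoints is δ = arccos(p₁·p₂) ≈ 0.873 rad (50.0°).
Interpolate at f = 5/7 with slerp weights a = sin((1−f)δ)/sin δ ≈ 0.322, b = sin(fδ)/sin δ ≈ 0.762.
p = a·p₁ + b·p₂ ≈ (-0.606, 0.322, 0.727); φ = arcsin(p_z) ≈ 46.63°, λ = atan2(p_y, p_x) ≈ 151.99°.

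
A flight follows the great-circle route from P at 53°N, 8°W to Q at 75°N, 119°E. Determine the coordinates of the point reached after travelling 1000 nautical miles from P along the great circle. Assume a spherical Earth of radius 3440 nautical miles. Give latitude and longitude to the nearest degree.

≈ 69°N, 5°E

Write both endpoints as unit vectors p₁, p₂ with components (cos φ cos λ, cos φ sin λ, sin φ).
The central angle between the endpoints is δ = arccos(p₁·p₂) ≈ 0.826 rad (47.3°). The total great-circle distance is δ·R ≈ 0.826 × 3440 ≈ 2842 nmi, so the target fraction is f = 1000/2842 ≈ 0.352.
Interpolate at f ≈ 0.352 with slerp weights a = sin((1−f)δ)/sin δ ≈ 0.694, b = sin(fδ)/sin δ ≈ 0.390.
p = a·p₁ + b·p₂ ≈ (0.365, 0.030, 0.931); φ = arcsin(p_z) ≈ 68.54°, λ = atan2(p_y, p_x) ≈ 4.72°.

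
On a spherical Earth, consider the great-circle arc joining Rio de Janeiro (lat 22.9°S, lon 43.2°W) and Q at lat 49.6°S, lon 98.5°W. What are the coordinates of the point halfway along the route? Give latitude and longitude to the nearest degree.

≈ lat 40°S, lon 66°W

Convert each endpoint to a unit vector on the sphere (x = cos φ cos λ, y = cos φ sin λ, z = sin φ).
The central angle between the endpoints is δ = arccos(p₁·p₂) ≈ 0.881 rad (50.5°).
Interpolate at f = 1/2 with slerp weights a = sin((1−f)δ)/sin δ ≈ 0.553, b = sin(fδ)/sin δ ≈ 0.553.
p = a·p₁ + b·p₂ ≈ (0.318, -0.703, -0.636); φ = arcsin(p_z) ≈ -39.50°, λ = atan2(p_y, p_x) ≈ -65.64°.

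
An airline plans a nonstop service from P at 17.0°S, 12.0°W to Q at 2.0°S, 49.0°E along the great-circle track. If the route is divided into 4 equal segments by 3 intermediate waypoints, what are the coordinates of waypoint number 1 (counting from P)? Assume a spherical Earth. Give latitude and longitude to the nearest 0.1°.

≈ 14.5°S, 3.8°E

The haversine formula gives a central angle δ ≈ 1.077 rad (61.7°) between the endpoints.
Interpolate at f = 1/4 with slerp weights a = sin((1−f)δ)/sin δ ≈ 0.821, b = sin(fδ)/sin δ ≈ 0.302.
p = a·p₁ + b·p₂ ≈ (0.966, 0.065, -0.251); φ = arcsin(p_z) ≈ -14.51°, λ = atan2(p_y, p_x) ≈ 3.83°.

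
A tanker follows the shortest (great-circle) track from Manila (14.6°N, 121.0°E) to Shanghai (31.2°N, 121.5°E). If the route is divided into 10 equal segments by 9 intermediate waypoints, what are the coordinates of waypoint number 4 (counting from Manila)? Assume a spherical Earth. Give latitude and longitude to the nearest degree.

≈ (21°N, 121°E)

Write both endpoints as unit vectors p₁, p₂ with components (cos φ cos λ, cos φ sin λ, sin φ).
The central angle between the endpoints is δ = arccos(p₁·p₂) ≈ 0.290 rad (16.6°).
Interpolate at f = 4/10 with slerp weights a = sin((1−f)δ)/sin δ ≈ 0.605, b = sin(fδ)/sin δ ≈ 0.405.
p = a·p₁ + b·p₂ ≈ (-0.483, 0.797, 0.362); φ = arcsin(p_z) ≈ 21.24°, λ = atan2(p_y, p_x) ≈ 121.19°.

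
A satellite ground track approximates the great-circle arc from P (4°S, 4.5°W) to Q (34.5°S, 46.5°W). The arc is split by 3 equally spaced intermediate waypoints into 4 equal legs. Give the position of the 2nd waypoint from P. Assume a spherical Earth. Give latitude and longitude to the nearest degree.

≈ (20°S, 23°W)

From cos δ = sin φ₁ sin φ₂ + cos φ₁ cos φ₂ cos Δλ, the central angle is δ ≈ 0.863 rad (49.4°).
Interpolate at f = 2/4 with slerp weights a = sin((1−f)δ)/sin δ ≈ 0.550, b = sin(fδ)/sin δ ≈ 0.550.
p = a·p₁ + b·p₂ ≈ (0.860, -0.372, -0.350); φ = arcsin(p_z) ≈ -20.50°, λ = atan2(p_y, p_x) ≈ -23.41°.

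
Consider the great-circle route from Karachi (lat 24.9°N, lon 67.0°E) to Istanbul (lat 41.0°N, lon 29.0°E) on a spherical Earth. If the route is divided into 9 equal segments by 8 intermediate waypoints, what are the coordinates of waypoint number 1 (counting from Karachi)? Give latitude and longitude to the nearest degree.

≈ lat 27°N, lon 63°E

Write both endpoints as unit vectors p₁, p₂ with components (cos φ cos λ, cos φ sin λ, sin φ).
The central angle between the endpoints is δ = arccos(p₁·p₂) ≈ 0.617 rad (35.3°).
Interpolate at f = 1/9 with slerp weights a = sin((1−f)δ)/sin δ ≈ 0.901, b = sin(fδ)/sin δ ≈ 0.118.
p = a·p₁ + b·p₂ ≈ (0.398, 0.796, 0.457); φ = arcsin(p_z) ≈ 27.20°, λ = atan2(p_y, p_x) ≈ 63.45°.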